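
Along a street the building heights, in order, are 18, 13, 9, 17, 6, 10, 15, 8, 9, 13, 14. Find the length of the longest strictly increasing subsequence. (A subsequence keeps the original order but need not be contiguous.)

5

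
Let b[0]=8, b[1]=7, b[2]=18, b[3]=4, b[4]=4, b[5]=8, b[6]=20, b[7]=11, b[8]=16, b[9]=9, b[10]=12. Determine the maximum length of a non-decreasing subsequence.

Let dp[i] be the length of the longest such subsequence ending at index i:
i:      0  1  2  3  4  5  6  7  8  9 10
b[i]:   8  7 18  4  4  8 20 11 16  9 12
dp:     1  1  2  1  2  3  4  4  5  4  5
Maximum dp value is 5.

5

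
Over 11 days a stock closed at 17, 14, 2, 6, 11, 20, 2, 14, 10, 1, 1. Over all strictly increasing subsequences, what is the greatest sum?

Let S[i] be the best sum of a strictly increasing subsequence ending at i:
i:      1  2  3  4  5  6  7  8  9 10 11
a[i]:  17 14  2  6 11 20  2 14 10  1  1
S:     17 14  2  8 19 39  2 33 18  1  1
Maximum is 39 (e.g. 2 + 6 + 11 + 20).

39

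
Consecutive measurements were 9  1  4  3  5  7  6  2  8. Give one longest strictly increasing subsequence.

1, 4, 5, 7, 8

Patience tails give the LIS length; then backtrack through the dp parents:
9 → extends → [9]
1 → replaces 9 → [1]
4 → extends → [1, 4]
3 → replaces 4 → [1, 3]
5 → extends → [1, 3, 5]
7 → extends → [1, 3, 5, 7]
6 → replaces 7 → [1, 3, 5, 6]
2 → replaces 3 → [1, 2, 5, 6]
8 → extends → [1, 2, 5, 6, 8]
Length 5; one witness is 1, 4, 5, 7, 8.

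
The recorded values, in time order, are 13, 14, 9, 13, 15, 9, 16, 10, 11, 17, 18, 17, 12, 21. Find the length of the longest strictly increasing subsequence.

Track the smallest tail for each achievable length (strict):
13 → extends → [13]
14 → extends → [13, 14]
9 → replaces 13 → [9, 14]
13 → replaces 14 → [9, 13]
15 → extends → [9, 13, 15]
9 → already a tail → [9, 13, 15]
16 → extends → [9, 13, 15, 16]
10 → replaces 13 → [9, 10, 15, 16]
11 → replaces 15 → [9, 10, 11, 16]
17 → extends → [9, 10, 11, 16, 17]
18 → extends → [9, 10, 11, 16, 17, 18]
17 → already a tail → [9, 10, 11, 16, 17, 18]
12 → replaces 16 → [9, 10, 11, 12, 17, 18]
21 → extends → [9, 10, 11, 12, 17, 18, 21]
Seven tails, so the longest strictly increasing subsequence has length 7 (e.g. 13, 14, 15, 16, 17, 18, 21).

7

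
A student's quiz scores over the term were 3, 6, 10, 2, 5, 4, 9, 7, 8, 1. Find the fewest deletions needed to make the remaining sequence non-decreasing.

Fewest deletions = n − (longest non-decreasing subsequence).
Patience tails:
3 → extends → [3]
6 → extends → [3, 6]
10 → extends → [3, 6, 10]
2 → replaces 3 → [2, 6, 10]
5 → replaces 6 → [2, 5, 10]
4 → replaces 5 → [2, 4, 10]
9 → replaces 10 → [2, 4, 9]
7 → replaces 9 → [2, 4, 7]
8 → extends → [2, 4, 7, 8]
1 → replaces 2 → [1, 4, 7, 8]
Longest non-decreasing subsequence has length 4, so deletions = 10 − 4 = 6.

6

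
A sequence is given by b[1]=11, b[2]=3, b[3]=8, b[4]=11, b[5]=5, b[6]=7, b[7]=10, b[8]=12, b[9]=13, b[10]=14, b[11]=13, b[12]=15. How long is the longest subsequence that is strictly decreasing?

3

Let dp[i] be the longest strictly decreasing subsequence ending at i:
i:      1  2  3  4  5  6  7  8  9 10 11 12
b[i]:  11  3  8 11  5  7 10 12 13 14 13 15
dp:     1  2  2  1  3  3  2  1  1  1  2  1
Maximum is 3.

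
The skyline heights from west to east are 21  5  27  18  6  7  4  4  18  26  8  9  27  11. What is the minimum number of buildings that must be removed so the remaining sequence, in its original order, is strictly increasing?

8

Fewest deletions = n − (longest strictly increasing subsequence).
i:      1  2  3  4  5  6  7  8  9 10 11 12 13 14
a[i]:  21  5 27 18  6  7  4  4 18 26  8  9 27 11
dp:     1  1  2  2  2  3  1  1  4  5  4  5  6  6
max dp = 6, so deletions = 14 − 6 = 8.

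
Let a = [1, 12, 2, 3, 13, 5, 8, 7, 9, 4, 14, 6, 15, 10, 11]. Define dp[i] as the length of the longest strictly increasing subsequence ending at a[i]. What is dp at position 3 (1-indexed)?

dp[i] = 1 + max{dp[j] : j<i, a[j]<a[i]} (or 1 if no such j):
i:      1  2  3  4  5  6  7  8  9 10 11 12 13 14 15
a[i]:   1 12  2  3 13  5  8  7  9  4 14  6 15 10 11
dp:     1  2  2  3  4  4  5  5  6  4  7  5  8  7  8
At index 3 the value is 2.

2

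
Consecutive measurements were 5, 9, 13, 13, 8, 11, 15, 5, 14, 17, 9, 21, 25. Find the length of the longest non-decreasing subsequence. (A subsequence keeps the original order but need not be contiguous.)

Track the smallest tail for each achievable length (allowing ties):
5 → extends → [5]
9 → extends → [5, 9]
13 → extends → [5, 9, 13]
13 → extends → [5, 9, 13, 13]
8 → replaces 9 → [5, 8, 13, 13]
11 → replaces 13 → [5, 8, 11, 13]
15 → extends → [5, 8, 11, 13, 15]
5 → replaces 8 → [5, 5, 11, 13, 15]
14 → replaces 15 → [5, 5, 11, 13, 14]
17 → extends → [5, 5, 11, 13, 14, 17]
9 → replaces 11 → [5, 5, 9, 13, 14, 17]
21 → extends → [5, 5, 9, 13, 14, 17, 21]
25 → extends → [5, 5, 9, 13, 14, 17, 21, 25]
Eight tails, so the longest non-decreasing subsequence has length 8 (e.g. 5, 9, 13, 13, 15, 17, 21, 25).

8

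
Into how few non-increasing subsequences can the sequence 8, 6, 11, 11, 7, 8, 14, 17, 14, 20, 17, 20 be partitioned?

6

The minimum number of non-increasing subsequences covering a sequence equals the length of its longest strictly increasing subsequence.
LIS length is 6 (e.g. 6, 7, 8, 14, 17, 20), so 6 piles are needed.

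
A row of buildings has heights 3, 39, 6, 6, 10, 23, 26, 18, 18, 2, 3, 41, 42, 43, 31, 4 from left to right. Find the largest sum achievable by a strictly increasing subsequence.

194

Let S[i] be the best sum of a strictly increasing subsequence ending at i:
i:       1   2   3   4   5   6   7   8   9  10  11  12  13  14  15  16
a[i]:    3  39   6   6  10  23  26  18  18   2   3  41  42  43  31   4
S:       3  42   9   9  19  42  68  37  37   2   5 109 151 194  99   9
Maximum is 194 (e.g. 3 + 6 + 10 + 23 + 26 + 41 + 42 + 43).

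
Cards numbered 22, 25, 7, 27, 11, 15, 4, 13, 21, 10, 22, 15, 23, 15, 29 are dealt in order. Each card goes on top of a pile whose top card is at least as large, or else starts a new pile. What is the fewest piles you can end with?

7

Place each on the leftmost legal pile:
22 → new pile 1 (tops now [22])
25 → new pile 2 (tops now [22, 25])
7 → pile 1 (tops now [7, 25])
27 → new pile 3 (tops now [7, 25, 27])
11 → pile 2 (tops now [7, 11, 27])
15 → pile 3 (tops now [7, 11, 15])
4 → pile 1 (tops now [4, 11, 15])
13 → pile 3 (tops now [4, 11, 13])
21 → new pile 4 (tops now [4, 11, 13, 21])
10 → pile 2 (tops now [4, 10, 13, 21])
22 → new pile 5 (tops now [4, 10, 13, 21, 22])
15 → pile 4 (tops now [4, 10, 13, 15, 22])
23 → new pile 6 (tops now [4, 10, 13, 15, 22, 23])
15 → pile 4 (tops now [4, 10, 13, 15, 22, 23])
29 → new pile 7 (tops now [4, 10, 13, 15, 22, 23, 29])
Seven piles.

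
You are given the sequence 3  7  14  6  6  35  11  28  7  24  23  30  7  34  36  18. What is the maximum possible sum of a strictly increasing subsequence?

152

Let S[i] be the best sum of a strictly increasing subsequence ending at i:
i:       1   2   3   4   5   6   7   8   9  10  11  12  13  14  15  16
a[i]:    3   7  14   6   6  35  11  28   7  24  23  30   7  34  36  18
S:       3  10  24   9   9  59  21  52  16  48  47  82  16 116 152  42
Maximum is 152 (e.g. 3 + 7 + 14 + 28 + 30 + 34 + 36).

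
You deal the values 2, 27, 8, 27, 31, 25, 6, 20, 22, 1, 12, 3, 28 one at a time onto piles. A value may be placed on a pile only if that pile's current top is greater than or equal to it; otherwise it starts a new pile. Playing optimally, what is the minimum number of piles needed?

5

Place each on the leftmost legal pile:
2 → new pile 1 (tops now [2])
27 → new pile 2 (tops now [2, 27])
8 → pile 2 (tops now [2, 8])
27 → new pile 3 (tops now [2, 8, 27])
31 → new pile 4 (tops now [2, 8, 27, 31])
25 → pile 3 (tops now [2, 8, 25, 31])
6 → pile 2 (tops now [2, 6, 25, 31])
20 → pile 3 (tops now [2, 6, 20, 31])
22 → pile 4 (tops now [2, 6, 20, 22])
1 → pile 1 (tops now [1, 6, 20, 22])
12 → pile 3 (tops now [1, 6, 12, 22])
3 → pile 2 (tops now [1, 3, 12, 22])
28 → new pile 5 (tops now [1, 3, 12, 22, 28])
Five piles.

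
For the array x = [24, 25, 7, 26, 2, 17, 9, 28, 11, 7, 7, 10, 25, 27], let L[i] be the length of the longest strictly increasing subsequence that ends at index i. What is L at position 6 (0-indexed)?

dp[i] = 1 + max{dp[j] : j<i, x[j]<x[i]} (or 1 if no such j):
i:      0  1  2  3  4  5  6  7  8  9 10 11 12 13
x[i]:  24 25  7 26  2 17  9 28 11  7  7 10 25 27
dp:     1  2  1  3  1  2  2  4  3  2  2  3  4  5
At index 6 the value is 2.

2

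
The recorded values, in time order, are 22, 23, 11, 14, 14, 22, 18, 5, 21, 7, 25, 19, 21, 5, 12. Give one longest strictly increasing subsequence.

11, 14, 18, 21, 25

Patience tails give the LIS length; then backtrack through the dp parents:
22 → extends → [22]
23 → extends → [22, 23]
11 → replaces 22 → [11, 23]
14 → replaces 23 → [11, 14]
14 → already a tail → [11, 14]
22 → extends → [11, 14, 22]
18 → replaces 22 → [11, 14, 18]
5 → replaces 11 → [5, 14, 18]
21 → extends → [5, 14, 18, 21]
7 → replaces 14 → [5, 7, 18, 21]
25 → extends → [5, 7, 18, 21, 25]
19 → replaces 21 → [5, 7, 18, 19, 25]
21 → replaces 25 → [5, 7, 18, 19, 21]
5 → already a tail → [5, 7, 18, 19, 21]
12 → replaces 18 → [5, 7, 12, 19, 21]
Length 5; one witness is 11, 14, 18, 21, 25.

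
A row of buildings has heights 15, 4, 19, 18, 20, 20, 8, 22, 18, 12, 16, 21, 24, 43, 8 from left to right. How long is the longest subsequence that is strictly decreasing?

Let dp[i] be the longest strictly decreasing subsequence ending at i:
i:      1  2  3  4  5  6  7  8  9 10 11 12 13 14 15
a[i]:  15  4 19 18 20 20  8 22 18 12 16 21 24 43  8
dp:     1  2  1  2  1  1  3  1  2  3  3  2  1  1  4
Maximum is 4.

4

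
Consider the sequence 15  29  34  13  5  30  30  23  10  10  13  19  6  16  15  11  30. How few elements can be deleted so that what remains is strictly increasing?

12

Fewest deletions = n − (longest strictly increasing subsequence).
Patience tails:
15 → extends → [15]
29 → extends → [15, 29]
34 → extends → [15, 29, 34]
13 → replaces 15 → [13, 29, 34]
5 → replaces 13 → [5, 29, 34]
30 → replaces 34 → [5, 29, 30]
30 → already a tail → [5, 29, 30]
23 → replaces 29 → [5, 23, 30]
10 → replaces 23 → [5, 10, 30]
10 → already a tail → [5, 10, 30]
13 → replaces 30 → [5, 10, 13]
19 → extends → [5, 10, 13, 19]
6 → replaces 10 → [5, 6, 13, 19]
16 → replaces 19 → [5, 6, 13, 16]
15 → replaces 16 → [5, 6, 13, 15]
11 → replaces 13 → [5, 6, 11, 15]
30 → extends → [5, 6, 11, 15, 30]
Longest strictly increasing subsequence has length 5, so deletions = 17 − 5 = 12.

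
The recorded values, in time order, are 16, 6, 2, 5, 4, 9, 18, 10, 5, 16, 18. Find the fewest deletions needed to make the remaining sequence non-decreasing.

Fewest deletions = n − (longest non-decreasing subsequence).
Patience tails:
16 → extends → [16]
6 → replaces 16 → [6]
2 → replaces 6 → [2]
5 → extends → [2, 5]
4 → replaces 5 → [2, 4]
9 → extends → [2, 4, 9]
18 → extends → [2, 4, 9, 18]
10 → replaces 18 → [2, 4, 9, 10]
5 → replaces 9 → [2, 4, 5, 10]
16 → extends → [2, 4, 5, 10, 16]
18 → extends → [2, 4, 5, 10, 16, 18]
Longest non-decreasing subsequence has length 6, so deletions = 11 − 6 = 5.

5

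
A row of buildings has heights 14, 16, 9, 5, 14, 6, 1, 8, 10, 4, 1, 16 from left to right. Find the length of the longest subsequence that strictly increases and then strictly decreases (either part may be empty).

6

inc[i] = longest strictly increasing subsequence ending at i; dec[i] = longest strictly decreasing subsequence starting at i:
i:      1  2  3  4  5  6  7  8  9 10 11 12
a[i]:  14 16  9  5 14  6  1  8 10  4  1 16
inc:    1  2  1  1  2  2  1  3  4  2  1  5
dec:    5  5  4  3  4  3  1  3  3  2  1  1
Best peak at i=2 (value 16): inc=2, dec=5, length 2+5−1 = 6.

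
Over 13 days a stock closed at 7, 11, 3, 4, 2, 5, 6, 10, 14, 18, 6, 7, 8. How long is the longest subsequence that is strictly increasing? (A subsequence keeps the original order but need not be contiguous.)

7

Track the smallest tail for each achievable length (strict):
7 → extends → [7]
11 → extends → [7, 11]
3 → replaces 7 → [3, 11]
4 → replaces 11 → [3, 4]
2 → replaces 3 → [2, 4]
5 → extends → [2, 4, 5]
6 → extends → [2, 4, 5, 6]
10 → extends → [2, 4, 5, 6, 10]
14 → extends → [2, 4, 5, 6, 10, 14]
18 → extends → [2, 4, 5, 6, 10, 14, 18]
6 → already a tail → [2, 4, 5, 6, 10, 14, 18]
7 → replaces 10 → [2, 4, 5, 6, 7, 14, 18]
8 → replaces 14 → [2, 4, 5, 6, 7, 8, 18]
Seven tails, so the longest strictly increasing subsequence has length 7 (e.g. 3, 4, 5, 6, 10, 14, 18).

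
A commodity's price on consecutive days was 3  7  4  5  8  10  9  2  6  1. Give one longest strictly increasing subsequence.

3, 4, 5, 8, 10

Patience tails give the LIS length; then backtrack through the dp parents:
3 → extends → [3]
7 → extends → [3, 7]
4 → replaces 7 → [3, 4]
5 → extends → [3, 4, 5]
8 → extends → [3, 4, 5, 8]
10 → extends → [3, 4, 5, 8, 10]
9 → replaces 10 → [3, 4, 5, 8, 9]
2 → replaces 3 → [2, 4, 5, 8, 9]
6 → replaces 8 → [2, 4, 5, 6, 9]
1 → replaces 2 → [1, 4, 5, 6, 9]
Length 5; one witness is 3, 4, 5, 8, 10.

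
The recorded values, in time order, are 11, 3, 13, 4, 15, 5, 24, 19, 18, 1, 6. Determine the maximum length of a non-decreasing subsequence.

4

Track the smallest tail for each achievable length (allowing ties):
11 → extends → [11]
3 → replaces 11 → [3]
13 → extends → [3, 13]
4 → replaces 13 → [3, 4]
15 → extends → [3, 4, 15]
5 → replaces 15 → [3, 4, 5]
24 → extends → [3, 4, 5, 24]
19 → replaces 24 → [3, 4, 5, 19]
18 → replaces 19 → [3, 4, 5, 18]
1 → replaces 3 → [1, 4, 5, 18]
6 → replaces 18 → [1, 4, 5, 6]
Four tails, so the longest non-decreasing subsequence has length 4 (e.g. 11, 13, 15, 24).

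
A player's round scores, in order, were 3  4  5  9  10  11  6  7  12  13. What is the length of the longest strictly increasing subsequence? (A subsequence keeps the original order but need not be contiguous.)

8

Track the smallest tail for each achievable length (strict):
3 → extends → [3]
4 → extends → [3, 4]
5 → extends → [3, 4, 5]
9 → extends → [3, 4, 5, 9]
10 → extends → [3, 4, 5, 9, 10]
11 → extends → [3, 4, 5, 9, 10, 11]
6 → replaces 9 → [3, 4, 5, 6, 10, 11]
7 → replaces 10 → [3, 4, 5, 6, 7, 11]
12 → extends → [3, 4, 5, 6, 7, 11, 12]
13 → extends → [3, 4, 5, 6, 7, 11, 12, 13]
Eight tails, so the longest strictly increasing subsequence has length 8 (e.g. 3, 4, 5, 9, 10, 11, 12, 13).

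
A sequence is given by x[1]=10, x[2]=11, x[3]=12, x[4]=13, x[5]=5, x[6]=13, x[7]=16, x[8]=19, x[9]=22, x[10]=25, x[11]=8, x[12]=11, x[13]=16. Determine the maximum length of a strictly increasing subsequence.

8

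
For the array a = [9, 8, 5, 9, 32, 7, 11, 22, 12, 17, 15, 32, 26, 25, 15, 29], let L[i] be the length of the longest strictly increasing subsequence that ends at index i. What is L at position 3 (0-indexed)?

2

dp[i] = 1 + max{dp[j] : j<i, a[j]<a[i]} (or 1 if no such j):
i:      0  1  2  3  4  5  6  7  8  9 10 11 12 13 14 15
a[i]:   9  8  5  9 32  7 11 22 12 17 15 32 26 25 15 29
dp:     1  1  1  2  3  2  3  4  4  5  5  6  6  6  5  7
At index 3 the value is 2.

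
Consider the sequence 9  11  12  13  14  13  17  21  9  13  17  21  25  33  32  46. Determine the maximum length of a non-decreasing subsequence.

Track the smallest tail for each achievable length (allowing ties):
9 → extends → [9]
11 → extends → [9, 11]
12 → extends → [9, 11, 12]
13 → extends → [9, 11, 12, 13]
14 → extends → [9, 11, 12, 13, 14]
13 → replaces 14 → [9, 11, 12, 13, 13]
17 → extends → [9, 11, 12, 13, 13, 17]
21 → extends → [9, 11, 12, 13, 13, 17, 21]
9 → replaces 11 → [9, 9, 12, 13, 13, 17, 21]
13 → replaces 17 → [9, 9, 12, 13, 13, 13, 21]
17 → replaces 21 → [9, 9, 12, 13, 13, 13, 17]
21 → extends → [9, 9, 12, 13, 13, 13, 17, 21]
25 → extends → [9, 9, 12, 13, 13, 13, 17, 21, 25]
33 → extends → [9, 9, 12, 13, 13, 13, 17, 21, 25, 33]
32 → replaces 33 → [9, 9, 12, 13, 13, 13, 17, 21, 25, 32]
46 → extends → [9, 9, 12, 13, 13, 13, 17, 21, 25, 32, 46]
Eleven tails, so the longest non-decreasing subsequence has length 11 (e.g. 9, 11, 12, 13, 14, 17, 21, 21, 25, 33, 46).

11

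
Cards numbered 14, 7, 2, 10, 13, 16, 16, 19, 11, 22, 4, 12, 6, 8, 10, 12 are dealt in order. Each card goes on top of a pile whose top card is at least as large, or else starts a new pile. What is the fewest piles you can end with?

The minimum number of non-increasing subsequences covering a sequence equals the length of its longest strictly increasing subsequence.
LIS length is 6 (e.g. 7, 10, 13, 16, 19, 22), so 6 piles are needed.

6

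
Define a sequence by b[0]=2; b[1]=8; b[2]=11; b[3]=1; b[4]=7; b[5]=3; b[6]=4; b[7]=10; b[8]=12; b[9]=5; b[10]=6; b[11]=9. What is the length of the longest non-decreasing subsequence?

6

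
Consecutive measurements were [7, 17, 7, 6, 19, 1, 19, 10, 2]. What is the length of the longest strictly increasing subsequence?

3

Let dp[i] be the length of the longest such subsequence ending at index i:
i:      1  2  3  4  5  6  7  8  9
a[i]:   7 17  7  6 19  1 19 10  2
dp:     1  2  1  1  3  1  3  2  2
Maximum dp value is 3.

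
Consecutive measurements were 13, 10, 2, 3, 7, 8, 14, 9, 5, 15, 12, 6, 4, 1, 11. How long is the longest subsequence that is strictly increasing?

6

Let dp[i] be the length of the longest such subsequence ending at index i:
i:      1  2  3  4  5  6  7  8  9 10 11 12 13 14 15
a[i]:  13 10  2  3  7  8 14  9  5 15 12  6  4  1 11
dp:     1  1  1  2  3  4  5  5  3  6  6  4  3  1  6
Maximum dp value is 6.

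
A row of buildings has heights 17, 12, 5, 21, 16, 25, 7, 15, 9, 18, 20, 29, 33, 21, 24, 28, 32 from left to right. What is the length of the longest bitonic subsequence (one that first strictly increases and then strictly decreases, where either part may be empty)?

inc[i] = longest strictly increasing subsequence ending at i; dec[i] = longest strictly decreasing subsequence starting at i:
i:      1  2  3  4  5  6  7  8  9 10 11 12 13 14 15 16 17
a[i]:  17 12  5 21 16 25  7 15  9 18 20 29 33 21 24 28 32
inc:    1  1  1  2  2  3  2  3  3  4  5  6  7  6  7  8  9
dec:    4  2  1  4  3  3  1  2  1  1  1  2  2  1  1  1  1
Best peak at i=17 (value 32): inc=9, dec=1, length 9+1−1 = 9.

9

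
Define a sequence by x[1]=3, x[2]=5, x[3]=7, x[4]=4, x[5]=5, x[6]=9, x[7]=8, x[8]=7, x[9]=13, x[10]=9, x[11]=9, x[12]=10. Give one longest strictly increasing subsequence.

Patience tails give the LIS length; then backtrack through the dp parents:
3 → extends → [3]
5 → extends → [3, 5]
7 → extends → [3, 5, 7]
4 → replaces 5 → [3, 4, 7]
5 → replaces 7 → [3, 4, 5]
9 → extends → [3, 4, 5, 9]
8 → replaces 9 → [3, 4, 5, 8]
7 → replaces 8 → [3, 4, 5, 7]
13 → extends → [3, 4, 5, 7, 13]
9 → replaces 13 → [3, 4, 5, 7, 9]
9 → already a tail → [3, 4, 5, 7, 9]
10 → extends → [3, 4, 5, 7, 9, 10]
Length 6; one witness is 3, 5, 7, 8, 9, 10.

3, 5, 7, 8, 9, 10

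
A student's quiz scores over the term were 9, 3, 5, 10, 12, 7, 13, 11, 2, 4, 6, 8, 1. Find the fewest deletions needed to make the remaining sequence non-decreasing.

8

Fewest deletions = n − (longest non-decreasing subsequence).
Patience tails:
9 → extends → [9]
3 → replaces 9 → [3]
5 → extends → [3, 5]
10 → extends → [3, 5, 10]
12 → extends → [3, 5, 10, 12]
7 → replaces 10 → [3, 5, 7, 12]
13 → extends → [3, 5, 7, 12, 13]
11 → replaces 12 → [3, 5, 7, 11, 13]
2 → replaces 3 → [2, 5, 7, 11, 13]
4 → replaces 5 → [2, 4, 7, 11, 13]
6 → replaces 7 → [2, 4, 6, 11, 13]
8 → replaces 11 → [2, 4, 6, 8, 13]
1 → replaces 2 → [1, 4, 6, 8, 13]
Longest non-decreasing subsequence has length 5, so deletions = 13 − 5 = 8.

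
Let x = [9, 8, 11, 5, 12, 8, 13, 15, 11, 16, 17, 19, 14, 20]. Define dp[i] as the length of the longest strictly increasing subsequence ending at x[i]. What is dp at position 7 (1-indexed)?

4

dp[i] = 1 + max{dp[j] : j<i, x[j]<x[i]} (or 1 if no such j):
i:      1  2  3  4  5  6  7  8  9 10 11 12 13 14
x[i]:   9  8 11  5 12  8 13 15 11 16 17 19 14 20
dp:     1  1  2  1  3  2  4  5  3  6  7  8  5  9
At index 7 the value is 4.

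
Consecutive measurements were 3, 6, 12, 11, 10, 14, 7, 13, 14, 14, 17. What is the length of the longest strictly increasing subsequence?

Track the smallest tail for each achievable length (strict):
3 → extends → [3]
6 → extends → [3, 6]
12 → extends → [3, 6, 12]
11 → replaces 12 → [3, 6, 11]
10 → replaces 11 → [3, 6, 10]
14 → extends → [3, 6, 10, 14]
7 → replaces 10 → [3, 6, 7, 14]
13 → replaces 14 → [3, 6, 7, 13]
14 → extends → [3, 6, 7, 13, 14]
14 → already a tail → [3, 6, 7, 13, 14]
17 → extends → [3, 6, 7, 13, 14, 17]
Six tails, so the longest strictly increasing subsequence has length 6 (e.g. 3, 6, 12, 13, 14, 17).

6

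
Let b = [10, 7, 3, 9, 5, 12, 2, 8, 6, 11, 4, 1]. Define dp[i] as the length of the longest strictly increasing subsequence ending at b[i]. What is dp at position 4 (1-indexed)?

2

dp[i] = 1 + max{dp[j] : j<i, b[j]<b[i]} (or 1 if no such j):
i:      1  2  3  4  5  6  7  8  9 10 11 12
b[i]:  10  7  3  9  5 12  2  8  6 11  4  1
dp:     1  1  1  2  2  3  1  3  3  4  2  1
At index 4 the value is 2.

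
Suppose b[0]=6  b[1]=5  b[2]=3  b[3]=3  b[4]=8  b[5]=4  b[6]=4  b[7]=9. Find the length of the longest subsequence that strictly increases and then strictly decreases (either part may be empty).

3

inc[i] = longest strictly increasing subsequence ending at i; dec[i] = longest strictly decreasing subsequence starting at i:
i:     0 1 2 3 4 5 6 7
b[i]:  6 5 3 3 8 4 4 9
inc:   1 1 1 1 2 2 2 3
dec:   3 2 1 1 2 1 1 1
Best peak at i=0 (value 6): inc=1, dec=3, length 1+3−1 = 3.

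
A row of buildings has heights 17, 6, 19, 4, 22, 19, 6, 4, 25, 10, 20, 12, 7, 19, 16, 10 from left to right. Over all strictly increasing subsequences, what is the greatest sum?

83

Let S[i] be the best sum of a strictly increasing subsequence ending at i:
i:      1  2  3  4  5  6  7  8  9 10 11 12 13 14 15 16
a[i]:  17  6 19  4 22 19  6  4 25 10 20 12  7 19 16 10
S:     17  6 36  4 58 36 10  4 83 20 56 32 17 51 48 27
Maximum is 83 (e.g. 17 + 19 + 22 + 25).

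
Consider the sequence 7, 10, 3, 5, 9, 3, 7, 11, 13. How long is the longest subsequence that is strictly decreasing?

Negate each value so 'decreasing' becomes 'increasing', then run patience tails on the negated sequence:
-7 → extends → [-7]
-10 → replaces -7 → [-10]
-3 → extends → [-10, -3]
-5 → replaces -3 → [-10, -5]
-9 → replaces -5 → [-10, -9]
-3 → extends → [-10, -9, -3]
-7 → replaces -3 → [-10, -9, -7]
-11 → replaces -10 → [-11, -9, -7]
-13 → replaces -11 → [-13, -9, -7]
Three tails, so the longest strictly decreasing subsequence of the original has length 3.

3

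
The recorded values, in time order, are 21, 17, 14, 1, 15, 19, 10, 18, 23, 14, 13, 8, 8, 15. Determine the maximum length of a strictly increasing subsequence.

4

Track the smallest tail for each achievable length (strict):
21 → extends → [21]
17 → replaces 21 → [17]
14 → replaces 17 → [14]
1 → replaces 14 → [1]
15 → extends → [1, 15]
19 → extends → [1, 15, 19]
10 → replaces 15 → [1, 10, 19]
18 → replaces 19 → [1, 10, 18]
23 → extends → [1, 10, 18, 23]
14 → replaces 18 → [1, 10, 14, 23]
13 → replaces 14 → [1, 10, 13, 23]
8 → replaces 10 → [1, 8, 13, 23]
8 → already a tail → [1, 8, 13, 23]
15 → replaces 23 → [1, 8, 13, 15]
Four tails, so the longest strictly increasing subsequence has length 4 (e.g. 14, 15, 19, 23).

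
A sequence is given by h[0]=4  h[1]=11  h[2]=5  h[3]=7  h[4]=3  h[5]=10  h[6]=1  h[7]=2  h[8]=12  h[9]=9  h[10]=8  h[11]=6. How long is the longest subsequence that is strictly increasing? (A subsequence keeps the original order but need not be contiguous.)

Track the smallest tail for each achievable length (strict):
4 → extends → [4]
11 → extends → [4, 11]
5 → replaces 11 → [4, 5]
7 → extends → [4, 5, 7]
3 → replaces 4 → [3, 5, 7]
10 → extends → [3, 5, 7, 10]
1 → replaces 3 → [1, 5, 7, 10]
2 → replaces 5 → [1, 2, 7, 10]
12 → extends → [1, 2, 7, 10, 12]
9 → replaces 10 → [1, 2, 7, 9, 12]
8 → replaces 9 → [1, 2, 7, 8, 12]
6 → replaces 7 → [1, 2, 6, 8, 12]
Five tails, so the longest strictly increasing subsequence has length 5 (e.g. 4, 5, 7, 10, 12).

5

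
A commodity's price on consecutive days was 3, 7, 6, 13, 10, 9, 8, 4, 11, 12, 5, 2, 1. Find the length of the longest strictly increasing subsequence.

Track the smallest tail for each achievable length (strict):
3 → extends → [3]
7 → extends → [3, 7]
6 → replaces 7 → [3, 6]
13 → extends → [3, 6, 13]
10 → replaces 13 → [3, 6, 10]
9 → replaces 10 → [3, 6, 9]
8 → replaces 9 → [3, 6, 8]
4 → replaces 6 → [3, 4, 8]
11 → extends → [3, 4, 8, 11]
12 → extends → [3, 4, 8, 11, 12]
5 → replaces 8 → [3, 4, 5, 11, 12]
2 → replaces 3 → [2, 4, 5, 11, 12]
1 → replaces 2 → [1, 4, 5, 11, 12]
Five tails, so the longest strictly increasing subsequence has length 5 (e.g. 3, 7, 10, 11, 12).

5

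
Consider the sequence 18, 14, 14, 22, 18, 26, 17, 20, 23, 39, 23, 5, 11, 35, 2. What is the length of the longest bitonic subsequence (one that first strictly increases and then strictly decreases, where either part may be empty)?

inc[i] = longest strictly increasing subsequence ending at i; dec[i] = longest strictly decreasing subsequence starting at i:
i:      1  2  3  4  5  6  7  8  9 10 11 12 13 14 15
a[i]:  18 14 14 22 18 26 17 20 23 39 23  5 11 35  2
inc:    1  1  1  2  2  3  2  3  4  5  4  1  2  5  1
dec:    4  3  3  5  4  4  3  3  3  4  3  2  2  2  1
Best peak at i=10 (value 39): inc=5, dec=4, length 5+4−1 = 8.

8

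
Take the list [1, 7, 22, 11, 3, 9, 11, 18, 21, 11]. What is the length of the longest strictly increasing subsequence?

6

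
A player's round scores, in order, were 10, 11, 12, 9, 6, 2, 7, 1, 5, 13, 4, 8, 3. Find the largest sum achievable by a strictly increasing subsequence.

46

Let S[i] be the best sum of a strictly increasing subsequence ending at i:
i:      1  2  3  4  5  6  7  8  9 10 11 12 13
a[i]:  10 11 12  9  6  2  7  1  5 13  4  8  3
S:     10 21 33  9  6  2 13  1  7 46  6 21  5
Maximum is 46 (e.g. 10 + 11 + 12 + 13).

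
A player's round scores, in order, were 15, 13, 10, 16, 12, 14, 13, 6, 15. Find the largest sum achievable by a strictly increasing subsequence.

51

Let S[i] be the best sum of a strictly increasing subsequence ending at i:
i:      1  2  3  4  5  6  7  8  9
a[i]:  15 13 10 16 12 14 13  6 15
S:     15 13 10 31 22 36 35  6 51
Maximum is 51 (e.g. 10 + 12 + 14 + 15).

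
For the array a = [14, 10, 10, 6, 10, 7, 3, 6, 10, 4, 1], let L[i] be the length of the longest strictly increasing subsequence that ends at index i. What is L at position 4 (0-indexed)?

2

dp[i] = 1 + max{dp[j] : j<i, a[j]<a[i]} (or 1 if no such j):
i:      0  1  2  3  4  5  6  7  8  9 10
a[i]:  14 10 10  6 10  7  3  6 10  4  1
dp:     1  1  1  1  2  2  1  2  3  2  1
At index 4 the value is 2.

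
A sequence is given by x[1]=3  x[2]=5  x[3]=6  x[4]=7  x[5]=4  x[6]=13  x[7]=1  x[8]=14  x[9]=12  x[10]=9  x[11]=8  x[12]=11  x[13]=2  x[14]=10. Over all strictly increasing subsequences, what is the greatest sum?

Let S[i] be the best sum of a strictly increasing subsequence ending at i:
i:      1  2  3  4  5  6  7  8  9 10 11 12 13 14
x[i]:   3  5  6  7  4 13  1 14 12  9  8 11  2 10
S:      3  8 14 21  7 34  1 48 33 30 29 41  3 40
Maximum is 48 (e.g. 3 + 5 + 6 + 7 + 13 + 14).

48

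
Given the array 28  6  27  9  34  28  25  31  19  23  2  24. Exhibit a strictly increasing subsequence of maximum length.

Patience tails give the LIS length; then backtrack through the dp parents:
28 → extends → [28]
6 → replaces 28 → [6]
27 → extends → [6, 27]
9 → replaces 27 → [6, 9]
34 → extends → [6, 9, 34]
28 → replaces 34 → [6, 9, 28]
25 → replaces 28 → [6, 9, 25]
31 → extends → [6, 9, 25, 31]
19 → replaces 25 → [6, 9, 19, 31]
23 → replaces 31 → [6, 9, 19, 23]
2 → replaces 6 → [2, 9, 19, 23]
24 → extends → [2, 9, 19, 23, 24]
Length 5; one witness is 6, 9, 19, 23, 24.

6, 9, 19, 23, 24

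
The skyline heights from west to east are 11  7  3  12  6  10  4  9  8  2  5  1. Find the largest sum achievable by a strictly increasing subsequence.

23

Let S[i] be the best sum of a strictly increasing subsequence ending at i:
i:      1  2  3  4  5  6  7  8  9 10 11 12
a[i]:  11  7  3 12  6 10  4  9  8  2  5  1
S:     11  7  3 23  9 19  7 18 17  2 12  1
Maximum is 23 (e.g. 11 + 12).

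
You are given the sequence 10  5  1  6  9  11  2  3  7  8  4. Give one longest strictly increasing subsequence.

1, 2, 3, 7, 8

Patience tails give the LIS length; then backtrack through the dp parents:
10 → extends → [10]
5 → replaces 10 → [5]
1 → replaces 5 → [1]
6 → extends → [1, 6]
9 → extends → [1, 6, 9]
11 → extends → [1, 6, 9, 11]
2 → replaces 6 → [1, 2, 9, 11]
3 → replaces 9 → [1, 2, 3, 11]
7 → replaces 11 → [1, 2, 3, 7]
8 → extends → [1, 2, 3, 7, 8]
4 → replaces 7 → [1, 2, 3, 4, 8]
Length 5; one witness is 1, 2, 3, 7, 8.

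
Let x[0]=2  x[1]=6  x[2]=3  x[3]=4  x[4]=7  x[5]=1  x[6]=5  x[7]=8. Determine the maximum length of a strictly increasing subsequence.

Track the smallest tail for each achievable length (strict):
2 → extends → [2]
6 → extends → [2, 6]
3 → replaces 6 → [2, 3]
4 → extends → [2, 3, 4]
7 → extends → [2, 3, 4, 7]
1 → replaces 2 → [1, 3, 4, 7]
5 → replaces 7 → [1, 3, 4, 5]
8 → extends → [1, 3, 4, 5, 8]
Five tails, so the longest strictly increasing subsequence has length 5 (e.g. 2, 3, 4, 7, 8).

5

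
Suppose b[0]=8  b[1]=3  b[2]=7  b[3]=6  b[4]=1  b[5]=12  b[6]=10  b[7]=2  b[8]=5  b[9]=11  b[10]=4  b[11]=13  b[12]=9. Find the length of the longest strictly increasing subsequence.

Track the smallest tail for each achievable length (strict):
8 → extends → [8]
3 → replaces 8 → [3]
7 → extends → [3, 7]
6 → replaces 7 → [3, 6]
1 → replaces 3 → [1, 6]
12 → extends → [1, 6, 12]
10 → replaces 12 → [1, 6, 10]
2 → replaces 6 → [1, 2, 10]
5 → replaces 10 → [1, 2, 5]
11 → extends → [1, 2, 5, 11]
4 → replaces 5 → [1, 2, 4, 11]
13 → extends → [1, 2, 4, 11, 13]
9 → replaces 11 → [1, 2, 4, 9, 13]
Five tails, so the longest strictly increasing subsequence has length 5 (e.g. 3, 7, 10, 11, 13).

5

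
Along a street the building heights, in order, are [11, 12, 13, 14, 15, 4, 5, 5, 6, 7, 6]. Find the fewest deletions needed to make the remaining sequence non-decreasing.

6

Fewest deletions = n − (longest non-decreasing subsequence).
Patience tails:
11 → extends → [11]
12 → extends → [11, 12]
13 → extends → [11, 12, 13]
14 → extends → [11, 12, 13, 14]
15 → extends → [11, 12, 13, 14, 15]
4 → replaces 11 → [4, 12, 13, 14, 15]
5 → replaces 12 → [4, 5, 13, 14, 15]
5 → replaces 13 → [4, 5, 5, 14, 15]
6 → replaces 14 → [4, 5, 5, 6, 15]
7 → replaces 15 → [4, 5, 5, 6, 7]
6 → replaces 7 → [4, 5, 5, 6, 6]
Longest non-decreasing subsequence has length 5, so deletions = 11 − 5 = 6.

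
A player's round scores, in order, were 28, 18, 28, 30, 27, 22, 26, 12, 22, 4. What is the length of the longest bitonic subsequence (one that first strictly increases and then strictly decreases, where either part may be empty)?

7

inc[i] = longest strictly increasing subsequence ending at i; dec[i] = longest strictly decreasing subsequence starting at i:
i:      1  2  3  4  5  6  7  8  9 10
a[i]:  28 18 28 30 27 22 26 12 22  4
inc:    1  1  2  3  2  2  3  1  2  1
dec:    5  3  5  5  4  3  3  2  2  1
Best peak at i=4 (value 30): inc=3, dec=5, length 3+5−1 = 7.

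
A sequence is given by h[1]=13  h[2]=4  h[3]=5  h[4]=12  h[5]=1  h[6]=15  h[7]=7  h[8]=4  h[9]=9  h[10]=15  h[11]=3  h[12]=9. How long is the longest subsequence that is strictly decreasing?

Negate each value so 'decreasing' becomes 'increasing', then run patience tails on the negated sequence:
-13 → extends → [-13]
-4 → extends → [-13, -4]
-5 → replaces -4 → [-13, -5]
-12 → replaces -5 → [-13, -12]
-1 → extends → [-13, -12, -1]
-15 → replaces -13 → [-15, -12, -1]
-7 → replaces -1 → [-15, -12, -7]
-4 → extends → [-15, -12, -7, -4]
-9 → replaces -7 → [-15, -12, -9, -4]
-15 → already a tail → [-15, -12, -9, -4]
-3 → extends → [-15, -12, -9, -4, -3]
-9 → already a tail → [-15, -12, -9, -4, -3]
Five tails, so the longest strictly decreasing subsequence of the original has length 5.

5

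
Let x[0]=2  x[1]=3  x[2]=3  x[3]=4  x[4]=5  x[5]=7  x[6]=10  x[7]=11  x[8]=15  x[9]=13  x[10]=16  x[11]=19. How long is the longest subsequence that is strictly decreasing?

2

Let dp[i] be the longest strictly decreasing subsequence ending at i:
i:      0  1  2  3  4  5  6  7  8  9 10 11
x[i]:   2  3  3  4  5  7 10 11 15 13 16 19
dp:     1  1  1  1  1  1  1  1  1  2  1  1
Maximum is 2.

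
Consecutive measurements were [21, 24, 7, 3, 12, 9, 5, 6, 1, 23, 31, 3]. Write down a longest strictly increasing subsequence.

3, 5, 6, 23, 31

Patience tails give the LIS length; then backtrack through the dp parents:
21 → extends → [21]
24 → extends → [21, 24]
7 → replaces 21 → [7, 24]
3 → replaces 7 → [3, 24]
12 → replaces 24 → [3, 12]
9 → replaces 12 → [3, 9]
5 → replaces 9 → [3, 5]
6 → extends → [3, 5, 6]
1 → replaces 3 → [1, 5, 6]
23 → extends → [1, 5, 6, 23]
31 → extends → [1, 5, 6, 23, 31]
3 → replaces 5 → [1, 3, 6, 23, 31]
Length 5; one witness is 3, 5, 6, 23, 31.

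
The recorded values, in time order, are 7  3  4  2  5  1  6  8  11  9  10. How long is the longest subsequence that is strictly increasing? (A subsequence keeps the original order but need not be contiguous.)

7

Let dp[i] be the length of the longest such subsequence ending at index i:
i:      1  2  3  4  5  6  7  8  9 10 11
a[i]:   7  3  4  2  5  1  6  8 11  9 10
dp:     1  1  2  1  3  1  4  5  6  6  7
Maximum dp value is 7.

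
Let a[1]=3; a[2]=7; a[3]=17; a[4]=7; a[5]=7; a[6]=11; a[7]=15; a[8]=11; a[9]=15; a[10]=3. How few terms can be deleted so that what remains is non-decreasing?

Fewest deletions = n − (longest non-decreasing subsequence).
Patience tails:
3 → extends → [3]
7 → extends → [3, 7]
17 → extends → [3, 7, 17]
7 → replaces 17 → [3, 7, 7]
7 → extends → [3, 7, 7, 7]
11 → extends → [3, 7, 7, 7, 11]
15 → extends → [3, 7, 7, 7, 11, 15]
11 → replaces 15 → [3, 7, 7, 7, 11, 11]
15 → extends → [3, 7, 7, 7, 11, 11, 15]
3 → replaces 7 → [3, 3, 7, 7, 11, 11, 15]
Longest non-decreasing subsequence has length 7, so deletions = 10 − 7 = 3.

3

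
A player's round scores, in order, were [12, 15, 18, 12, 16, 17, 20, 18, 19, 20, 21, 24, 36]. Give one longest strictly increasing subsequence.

12, 15, 16, 17, 18, 19, 20, 21, 24, 36

Patience tails give the LIS length; then backtrack through the dp parents:
12 → extends → [12]
15 → extends → [12, 15]
18 → extends → [12, 15, 18]
12 → already a tail → [12, 15, 18]
16 → replaces 18 → [12, 15, 16]
17 → extends → [12, 15, 16, 17]
20 → extends → [12, 15, 16, 17, 20]
18 → replaces 20 → [12, 15, 16, 17, 18]
19 → extends → [12, 15, 16, 17, 18, 19]
20 → extends → [12, 15, 16, 17, 18, 19, 20]
21 → extends → [12, 15, 16, 17, 18, 19, 20, 21]
24 → extends → [12, 15, 16, 17, 18, 19, 20, 21, 24]
36 → extends → [12, 15, 16, 17, 18, 19, 20, 21, 24, 36]
Length 10; one witness is 12, 15, 16, 17, 18, 19, 20, 21, 24, 36.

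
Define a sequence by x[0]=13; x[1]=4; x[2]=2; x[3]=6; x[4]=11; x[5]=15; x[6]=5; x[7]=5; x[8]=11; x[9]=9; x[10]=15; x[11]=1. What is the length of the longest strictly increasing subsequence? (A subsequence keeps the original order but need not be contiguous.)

4

Let dp[i] be the length of the longest such subsequence ending at index i:
i:      0  1  2  3  4  5  6  7  8  9 10 11
x[i]:  13  4  2  6 11 15  5  5 11  9 15  1
dp:     1  1  1  2  3  4  2  2  3  3  4  1
Maximum dp value is 4.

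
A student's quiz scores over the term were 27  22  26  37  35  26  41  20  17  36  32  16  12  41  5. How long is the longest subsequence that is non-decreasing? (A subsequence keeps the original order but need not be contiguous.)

5

Let dp[i] be the length of the longest such subsequence ending at index i:
i:      1  2  3  4  5  6  7  8  9 10 11 12 13 14 15
a[i]:  27 22 26 37 35 26 41 20 17 36 32 16 12 41  5
dp:     1  1  2  3  3  3  4  1  1  4  4  1  1  5  1
Maximum dp value is 5.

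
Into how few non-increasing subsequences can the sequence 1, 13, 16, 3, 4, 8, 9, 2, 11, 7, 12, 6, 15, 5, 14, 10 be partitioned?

8

Place each on the leftmost legal pile:
1 → new pile 1 (tops now [1])
13 → new pile 2 (tops now [1, 13])
16 → new pile 3 (tops now [1, 13, 16])
3 → pile 2 (tops now [1, 3, 16])
4 → pile 3 (tops now [1, 3, 4])
8 → new pile 4 (tops now [1, 3, 4, 8])
9 → new pile 5 (tops now [1, 3, 4, 8, 9])
2 → pile 2 (tops now [1, 2, 4, 8, 9])
11 → new pile 6 (tops now [1, 2, 4, 8, 9, 11])
7 → pile 4 (tops now [1, 2, 4, 7, 9, 11])
12 → new pile 7 (tops now [1, 2, 4, 7, 9, 11, 12])
6 → pile 4 (tops now [1, 2, 4, 6, 9, 11, 12])
15 → new pile 8 (tops now [1, 2, 4, 6, 9, 11, 12, 15])
5 → pile 4 (tops now [1, 2, 4, 5, 9, 11, 12, 15])
14 → pile 8 (tops now [1, 2, 4, 5, 9, 11, 12, 14])
10 → pile 6 (tops now [1, 2, 4, 5, 9, 10, 12, 14])
Eight piles.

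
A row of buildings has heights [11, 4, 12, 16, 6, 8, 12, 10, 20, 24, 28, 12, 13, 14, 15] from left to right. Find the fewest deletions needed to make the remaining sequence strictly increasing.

Fewest deletions = n − (longest strictly increasing subsequence).
Patience tails:
11 → extends → [11]
4 → replaces 11 → [4]
12 → extends → [4, 12]
16 → extends → [4, 12, 16]
6 → replaces 12 → [4, 6, 16]
8 → replaces 16 → [4, 6, 8]
12 → extends → [4, 6, 8, 12]
10 → replaces 12 → [4, 6, 8, 10]
20 → extends → [4, 6, 8, 10, 20]
24 → extends → [4, 6, 8, 10, 20, 24]
28 → extends → [4, 6, 8, 10, 20, 24, 28]
12 → replaces 20 → [4, 6, 8, 10, 12, 24, 28]
13 → replaces 24 → [4, 6, 8, 10, 12, 13, 28]
14 → replaces 28 → [4, 6, 8, 10, 12, 13, 14]
15 → extends → [4, 6, 8, 10, 12, 13, 14, 15]
Longest strictly increasing subsequence has length 8, so deletions = 15 − 8 = 7.

7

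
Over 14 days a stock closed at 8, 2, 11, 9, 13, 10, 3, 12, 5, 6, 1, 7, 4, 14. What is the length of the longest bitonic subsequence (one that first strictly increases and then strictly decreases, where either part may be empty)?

6

inc[i] = longest strictly increasing subsequence ending at i; dec[i] = longest strictly decreasing subsequence starting at i:
i:      1  2  3  4  5  6  7  8  9 10 11 12 13 14
a[i]:   8  2 11  9 13 10  3 12  5  6  1  7  4 14
inc:    1  1  2  2  3  3  2  4  3  4  1  5  3  6
dec:    3  2  4  3  4  3  2  3  2  2  1  2  1  1
Best peak at i=5 (value 13): inc=3, dec=4, length 3+4−1 = 6.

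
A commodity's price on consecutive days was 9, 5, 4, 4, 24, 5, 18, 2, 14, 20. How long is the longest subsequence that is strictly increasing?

4

Let dp[i] be the length of the longest such subsequence ending at index i:
i:      1  2  3  4  5  6  7  8  9 10
a[i]:   9  5  4  4 24  5 18  2 14 20
dp:     1  1  1  1  2  2  3  1  3  4
Maximum dp value is 4.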